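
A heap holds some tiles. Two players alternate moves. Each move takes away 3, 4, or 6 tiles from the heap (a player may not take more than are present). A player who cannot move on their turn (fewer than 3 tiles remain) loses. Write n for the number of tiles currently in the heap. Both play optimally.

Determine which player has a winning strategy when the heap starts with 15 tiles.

The first player wins.

Use the standard recursion: the mover loses at a terminal position; elsewhere, the mover wins exactly when some move hands the opponent an L position.
n=0: no move → L
n=1: no move → L
n=2: no move → L
n=3: W (go to 0, an L position)
n=4: W (go to 1, an L position)
n=5: W (go to 2, an L position)
n=6: W (go to 2, an L position)
n=7: W (go to 1, an L position)
n=8: W (go to 2, an L position)
n=9: L (options 6(W), 5(W), 3(W) are all W)
n=10: L (options 7(W), 6(W), 4(W) are all W)
n=11: L (options 8(W), 7(W), 5(W) are all W)
n=12: W (go to 9, an L position)
n=13: W (go to 10, an L position)
n=14: W (go to 11, an L position)
n=15: W (go to 11, an L position)
The starting position 15 is W: the player to move should remove 4, leaving 11, handing over an L position.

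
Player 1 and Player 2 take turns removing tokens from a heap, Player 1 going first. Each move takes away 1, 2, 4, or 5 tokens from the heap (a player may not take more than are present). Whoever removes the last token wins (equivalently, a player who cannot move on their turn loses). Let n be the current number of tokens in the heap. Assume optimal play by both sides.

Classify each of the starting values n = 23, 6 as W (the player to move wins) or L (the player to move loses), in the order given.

23: W, 6: L

Classify positions by backward induction: terminal positions (no move available) are L. From any other position, the mover wins iff some move reaches an L.
n=0: no move → L
n=1: →0(L), so W
n=2: →0(L), so W
n=3: →2(W), 1(W) — all W, so L
n=4: →3(L), so W
n=5: →3(L), so W
n=6: →5(W), 4(W), 2(W), 1(W) — all W, so L
n=7: →6(L), so W
n=8: →6(L), so W
n=9: →8(W), 7(W), 5(W), 4(W) — all W, so L
n=10: →9(L), so W
n=11: →9(L), so W
n=12: →11(W), 10(W), 8(W), 7(W) — all W, so L
n=13: →12(L), so W
n=14: →12(L), so W
n=15: →14(W), 13(W), 11(W), 10(W) — all W, so L
n=16: →15(L), so W
n=17: →15(L), so W
n=18: →17(W), 16(W), 14(W), 13(W) — all W, so L
n=19: →18(L), so W
n=20: →18(L), so W
n=21: →20(W), 19(W), 17(W), 16(W) — all W, so L
n=22: →21(L), so W
n=23: →21(L), so W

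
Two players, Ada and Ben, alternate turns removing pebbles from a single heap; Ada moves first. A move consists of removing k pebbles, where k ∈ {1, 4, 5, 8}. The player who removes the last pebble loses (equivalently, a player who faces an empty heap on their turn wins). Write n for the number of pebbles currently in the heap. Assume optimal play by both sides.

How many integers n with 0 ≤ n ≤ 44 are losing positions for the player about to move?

10

Build the W/L table. Terminal = W. A non-terminal position is W if it has a move to some L; otherwise it is L.
n=0: no move; the opponent has just taken the last pebble and therefore loses → W
n=1: →0(W) only, which is W, so L
n=2: →1(L), so W
n=3: →2(W) only, which is W, so L
n=4: →3(L), so W
n=5: →1(L), so W
n=6: →1(L), so W
n=7: →3(L), so W
n=8: →3(L), so W
n=9: →1(L), so W
n=10: →9(W), 6(W), 5(W), 2(W) — all W, so L
n=11: →10(L), so W
n=12: →11(W), 8(W), 7(W), 4(W) — all W, so L
n=13: →12(L), so W
n=14: →10(L), so W
n=15: →10(L), so W
n=16: →12(L), so W
n=17: →12(L), so W
n=18: →10(L), so W
n=19: →18(W), 15(W), 14(W), 11(W) — all W, so L
n=20: →19(L), so W
n=21: →20(W), 17(W), 16(W), 13(W) — all W, so L
n=22: →21(L), so W
n=23: →19(L), so W
n=24: →19(L), so W
n=25: →21(L), so W
n=26: →21(L), so W
n=27: →19(L), so W
n=28: →27(W), 24(W), 23(W), 20(W) — all W, so L
n=29: →28(L), so W
n=30: →29(W), 26(W), 25(W), 22(W) — all W, so L
n=31: →30(L), so W
n=32: →28(L), so W
n=33: →28(L), so W
n=34: →30(L), so W
n=35: →30(L), so W
n=36: →28(L), so W
n=37: →36(W), 33(W), 32(W), 29(W) — all W, so L
n=38: →37(L), so W
n=39: →38(W), 35(W), 34(W), 31(W) — all W, so L
n=40: →39(L), so W
n=41: →37(L), so W
n=42: →37(L), so W
n=43: →39(L), so W
n=44: →39(L), so W
L entries with 0 ≤ n ≤ 44: n = 1, 3, 10, 12, 19, 21, 28, 30, 37, 39; that makes 10.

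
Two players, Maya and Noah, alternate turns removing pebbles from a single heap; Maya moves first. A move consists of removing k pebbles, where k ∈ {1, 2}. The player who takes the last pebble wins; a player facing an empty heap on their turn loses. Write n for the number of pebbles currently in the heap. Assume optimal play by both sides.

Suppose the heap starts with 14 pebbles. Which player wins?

Classify positions by backward induction: terminal positions (no move available) are L. From any other position, the mover wins iff some move reaches an L.
n=0: no move → L
n=1: →0(L), so W
n=2: →0(L), so W
n=3: →2(W), 1(W) — all W, so L
n=4: →3(L), so W
n=5: →3(L), so W
n=6: →5(W), 4(W) — all W, so L
n=7: →6(L), so W
n=8: →6(L), so W
n=9: →8(W), 7(W) — all W, so L
n=10: →9(L), so W
n=11: →9(L), so W
n=12: →11(W), 10(W) — all W, so L
n=13: →12(L), so W
n=14: →12(L), so W
The starting position 14 is W: Maya should remove 2, leaving 12, handing over an L position.

Maya wins.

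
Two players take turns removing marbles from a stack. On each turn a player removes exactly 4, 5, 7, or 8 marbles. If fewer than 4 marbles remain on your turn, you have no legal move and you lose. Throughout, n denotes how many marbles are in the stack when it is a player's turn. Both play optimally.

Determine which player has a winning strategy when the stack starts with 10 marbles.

Build the W/L table. Terminal = L. A non-terminal position is W if it has a move to some L; otherwise it is L.
n=0: no move → L
n=1: no move → L
n=2: no move → L
n=3: no move → L
n=4: W (go to 0, an L position)
n=5: W (go to 1, an L position)
n=6: W (go to 2, an L position)
n=7: W (go to 3, an L position)
n=8: W (go to 3, an L position)
n=9: W (go to 2, an L position)
n=10: W (go to 3, an L position)
The starting position 10 is W: the player to move should remove 7, leaving 3, handing over an L position.

The first player wins.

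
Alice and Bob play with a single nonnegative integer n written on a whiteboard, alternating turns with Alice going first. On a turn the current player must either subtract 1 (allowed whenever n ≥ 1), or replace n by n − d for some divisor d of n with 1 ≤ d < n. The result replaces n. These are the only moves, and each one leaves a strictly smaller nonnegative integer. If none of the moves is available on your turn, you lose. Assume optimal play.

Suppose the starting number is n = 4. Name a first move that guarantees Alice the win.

Build the W/L table. Terminal = L. A non-terminal position is W if it has a move to some L; otherwise it is L.
n=0: no move → L
n=1: W (go to 0, an L position)
n=2: L (sole option 1(W) is W)
n=3: W (go to 2, an L position)
n=4: W (go to 2, an L position)
From 4, the L positions reachable in one move are: 2.

Move to 2.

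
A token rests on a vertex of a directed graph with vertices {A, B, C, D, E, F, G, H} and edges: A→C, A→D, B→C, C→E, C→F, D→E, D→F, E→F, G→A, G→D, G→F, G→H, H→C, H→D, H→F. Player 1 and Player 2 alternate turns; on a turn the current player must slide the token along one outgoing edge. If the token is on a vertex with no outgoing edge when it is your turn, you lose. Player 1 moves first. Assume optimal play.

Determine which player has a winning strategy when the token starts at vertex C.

Player 1 wins.

Positions with no move are L. A position that does have a move is losing for the player to move precisely when every available move leads to a winning position for the opponent. Fill in the labels:
Every edge goes from a vertex to one that appears earlier in the order F, E, C, D, H, B, A, G, so processing vertices in that order labels each vertex after all of its successors.
F: no outgoing edge → L
E: can move to F, which is L ⇒ W
C: can move to F, which is L ⇒ W
D: can move to F, which is L ⇒ W
H: can move to F, which is L ⇒ W
B: the only move is to C(W), a W ⇒ L
A: moves to D(W), C(W); every one is W ⇒ L
G: can move to A, which is L ⇒ W
The starting position C is W: Player 1 should move to F, handing over an L position.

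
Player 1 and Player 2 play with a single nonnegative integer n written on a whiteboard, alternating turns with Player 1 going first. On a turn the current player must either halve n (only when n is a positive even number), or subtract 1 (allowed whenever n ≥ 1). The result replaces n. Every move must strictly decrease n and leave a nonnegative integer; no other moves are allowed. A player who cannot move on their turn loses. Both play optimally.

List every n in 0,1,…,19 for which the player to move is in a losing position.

Positions with no move are L. A position that does have a move is losing for the player to move precisely when every available move leads to a winning position for the opponent. Fill in the labels:
n=0: no move → L
n=1: reaches L-position 0 → W
n=2: only reaches 1(W), which is W → L
n=3: reaches L-position 2 → W
n=4: reaches L-position 2 → W
n=5: only reaches 4(W), which is W → L
n=6: reaches L-position 5 → W
n=7: only reaches 6(W), which is W → L
n=8: reaches L-position 7 → W
n=9: only reaches 8(W), which is W → L
n=10: reaches L-position 5 → W
n=11: only reaches 10(W), which is W → L
n=12: reaches L-position 11 → W
n=13: only reaches 12(W), which is W → L
n=14: reaches L-position 7 → W
n=15: only reaches 14(W), which is W → L
n=16: reaches L-position 15 → W
n=17: only reaches 16(W), which is W → L
n=18: reaches L-position 9 → W
n=19: only reaches 18(W), which is W → L
Reading off the rows marked L gives the requested list; there are 10 such values of n.

0, 2, 5, 7, 9, 11, 13, 15, 17, 19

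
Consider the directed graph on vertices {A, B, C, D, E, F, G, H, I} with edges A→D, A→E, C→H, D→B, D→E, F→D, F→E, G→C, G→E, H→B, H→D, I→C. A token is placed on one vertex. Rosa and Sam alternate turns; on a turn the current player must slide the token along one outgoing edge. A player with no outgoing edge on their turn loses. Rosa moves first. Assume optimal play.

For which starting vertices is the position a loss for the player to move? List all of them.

B, C, E

Label each position W (a win for the player to move) or L (a loss). A position with no legal move is L; any other position is W exactly when some move reaches an L, and L when every move reaches a W.
Every edge goes from a vertex to one that appears earlier in the order B, E, D, F, H, A, C, I, G, so processing vertices in that order labels each vertex after all of its successors.
B: no outgoing edge → L
E: no outgoing edge → L
D: W (go to E, an L position)
F: W (go to E, an L position)
H: W (go to B, an L position)
A: W (go to E, an L position)
C: L (sole option H(W) is W)
I: W (go to C, an L position)
G: W (go to C, an L position)
Reading off the rows marked L gives the requested list; there are 3 such vertices.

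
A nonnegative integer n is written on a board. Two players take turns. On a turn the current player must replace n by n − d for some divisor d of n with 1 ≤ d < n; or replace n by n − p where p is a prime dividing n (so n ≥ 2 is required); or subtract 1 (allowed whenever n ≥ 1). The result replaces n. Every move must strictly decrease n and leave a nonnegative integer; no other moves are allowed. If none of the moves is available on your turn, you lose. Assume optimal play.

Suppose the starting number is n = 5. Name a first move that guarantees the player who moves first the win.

Use the standard recursion: the mover loses at a terminal position; elsewhere, the mover wins exactly when some move hands the opponent an L position.
n=0: no move → L
n=1: W (go to 0, an L position)
n=2: W (go to 0, an L position)
n=3: W (go to 0, an L position)
n=4: L (options 2(W), 3(W) are all W)
n=5: W (go to 0, an L position)
From 5, the L positions reachable in one move are: 0, 4. Any move reaching one of these is winning.

Move to 0.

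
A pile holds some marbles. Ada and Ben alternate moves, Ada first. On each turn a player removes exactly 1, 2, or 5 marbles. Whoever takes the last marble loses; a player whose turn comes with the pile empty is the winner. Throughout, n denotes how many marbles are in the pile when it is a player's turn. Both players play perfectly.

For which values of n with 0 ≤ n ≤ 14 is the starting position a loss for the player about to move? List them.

Work bottom-up. With no move the player to move wins. Otherwise the position is W if at least one move leads to an L position for the opponent, and L if every move leads to a W.
n=0: no move; the opponent has just taken the last marble and therefore loses → W
n=1: →0(W) only, which is W, so L
n=2: →1(L), so W
n=3: →1(L), so W
n=4: →3(W), 2(W) — all W, so L
n=5: →4(L), so W
n=6: →4(L), so W
n=7: →6(W), 5(W), 2(W) — all W, so L
n=8: →7(L), so W
n=9: →7(L), so W
n=10: →9(W), 8(W), 5(W) — all W, so L
n=11: →10(L), so W
n=12: →10(L), so W
n=13: →12(W), 11(W), 8(W) — all W, so L
n=14: →13(L), so W
The losing starting values of n are exactly the entries labelled L in this table (5 of them).

1, 4, 7, 10, 13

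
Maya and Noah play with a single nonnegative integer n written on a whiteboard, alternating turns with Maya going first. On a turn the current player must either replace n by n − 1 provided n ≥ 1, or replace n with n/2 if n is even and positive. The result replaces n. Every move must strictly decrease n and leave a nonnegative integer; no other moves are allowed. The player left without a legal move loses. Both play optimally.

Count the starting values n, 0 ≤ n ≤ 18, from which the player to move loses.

9

Positions with no move are L. A position that does have a move is losing for the player to move precisely when every available move leads to a winning position for the opponent. Fill in the labels:
n=0: no move → L
n=1: reaches L-position 0 → W
n=2: only reaches 1(W), which is W → L
n=3: reaches L-position 2 → W
n=4: reaches L-position 2 → W
n=5: only reaches 4(W), which is W → L
n=6: reaches L-position 5 → W
n=7: only reaches 6(W), which is W → L
n=8: reaches L-position 7 → W
n=9: only reaches 8(W), which is W → L
n=10: reaches L-position 5 → W
n=11: only reaches 10(W), which is W → L
n=12: reaches L-position 11 → W
n=13: only reaches 12(W), which is W → L
n=14: reaches L-position 7 → W
n=15: only reaches 14(W), which is W → L
n=16: reaches L-position 15 → W
n=17: only reaches 16(W), which is W → L
n=18: reaches L-position 9 → W
L entries with 0 ≤ n ≤ 18: n = 0, 2, 5, 7, 9, 11, 13, 15, 17; that makes 9.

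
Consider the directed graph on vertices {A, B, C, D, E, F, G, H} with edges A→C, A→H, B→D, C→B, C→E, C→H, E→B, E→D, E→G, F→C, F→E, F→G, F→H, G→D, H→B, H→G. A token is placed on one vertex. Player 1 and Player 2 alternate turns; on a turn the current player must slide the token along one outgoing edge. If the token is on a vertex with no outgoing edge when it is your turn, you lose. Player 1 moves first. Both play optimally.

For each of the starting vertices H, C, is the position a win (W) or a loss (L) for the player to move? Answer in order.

H: L, C: W

Positions with no move are L. A position that does have a move is losing for the player to move precisely when every available move leads to a winning position for the opponent. Fill in the labels:
Every edge goes from a vertex to one that appears earlier in the order D, B, G, H, E, C, F, A, so processing vertices in that order labels each vertex after all of its successors.
D: no outgoing edge → L
B: can move to D, which is L ⇒ W
G: can move to D, which is L ⇒ W
H: moves to G(W), B(W); every one is W ⇒ L
E: can move to D, which is L ⇒ W
C: can move to H, which is L ⇒ W
F: can move to H, which is L ⇒ W
A: can move to H, which is L ⇒ W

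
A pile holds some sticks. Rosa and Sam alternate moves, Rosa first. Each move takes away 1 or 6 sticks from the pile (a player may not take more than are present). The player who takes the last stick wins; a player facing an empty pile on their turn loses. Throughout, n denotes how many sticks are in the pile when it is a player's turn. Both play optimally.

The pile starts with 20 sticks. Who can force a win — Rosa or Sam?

Classify positions by backward induction: terminal positions (no move available) are L. From any other position, the mover wins iff some move reaches an L.
n=0: no move → L
n=1: reaches L-position 0 → W
n=2: only reaches 1(W), which is W → L
n=3: reaches L-position 2 → W
n=4: only reaches 3(W), which is W → L
n=5: reaches L-position 4 → W
n=6: reaches L-position 0 → W
n=7: only reaches 6(W), 1(W), all W → L
n=8: reaches L-position 7 → W
n=9: only reaches 8(W), 3(W), all W → L
n=10: reaches L-position 9 → W
n=11: only reaches 10(W), 5(W), all W → L
n=12: reaches L-position 11 → W
n=13: reaches L-position 7 → W
n=14: only reaches 13(W), 8(W), all W → L
n=15: reaches L-position 14 → W
n=16: only reaches 15(W), 10(W), all W → L
n=17: reaches L-position 16 → W
n=18: only reaches 17(W), 12(W), all W → L
n=19: reaches L-position 18 → W
n=20: reaches L-position 14 → W
The starting position 20 is W: Rosa should remove 6, leaving 14, handing over an L position.

Rosa wins.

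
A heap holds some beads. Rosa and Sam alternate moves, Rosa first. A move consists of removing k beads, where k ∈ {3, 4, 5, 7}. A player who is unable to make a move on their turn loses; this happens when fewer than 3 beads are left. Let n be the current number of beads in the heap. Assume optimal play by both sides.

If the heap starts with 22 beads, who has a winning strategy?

Sam wins.

Work bottom-up. With no move the player to move loses. Otherwise the position is W if at least one move leads to an L position for the opponent, and L if every move leads to a W.
n=0: no move → L
n=1: no move → L
n=2: no move → L
n=3: →0(L), so W
n=4: →1(L), so W
n=5: →2(L), so W
n=6: →2(L), so W
n=7: →2(L), so W
n=8: →1(L), so W
n=9: →2(L), so W
n=10: →7(W), 6(W), 5(W), 3(W) — all W, so L
n=11: →8(W), 7(W), 6(W), 4(W) — all W, so L
n=12: →9(W), 8(W), 7(W), 5(W) — all W, so L
n=13: →10(L), so W
n=14: →11(L), so W
n=15: →12(L), so W
n=16: →12(L), so W
n=17: →12(L), so W
n=18: →11(L), so W
n=19: →12(L), so W
n=20: →17(W), 16(W), 15(W), 13(W) — all W, so L
n=21: →18(W), 17(W), 16(W), 14(W) — all W, so L
n=22: →19(W), 18(W), 17(W), 15(W) — all W, so L
The starting position 22 is L: whatever Rosa does, the opponent receives a W position.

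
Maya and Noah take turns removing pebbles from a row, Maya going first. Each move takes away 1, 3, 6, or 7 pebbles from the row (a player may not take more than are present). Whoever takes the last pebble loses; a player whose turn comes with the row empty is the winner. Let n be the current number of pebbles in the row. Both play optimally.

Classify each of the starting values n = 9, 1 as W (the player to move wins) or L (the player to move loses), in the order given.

9: W, 1: L

Positions with no move are W. A position that does have a move is losing for the player to move precisely when every available move leads to a winning position for the opponent. Fill in the labels:
n=0: no move; the opponent has just taken the last pebble and therefore loses → W
n=1: the only move is to 0(W), a W ⇒ L
n=2: can move to 1, which is L ⇒ W
n=3: moves to 2(W), 0(W); every one is W ⇒ L
n=4: can move to 3, which is L ⇒ W
n=5: moves to 4(W), 2(W); every one is W ⇒ L
n=6: can move to 5, which is L ⇒ W
n=7: can move to 1, which is L ⇒ W
n=8: can move to 5, which is L ⇒ W
n=9: can move to 3, which is L ⇒ W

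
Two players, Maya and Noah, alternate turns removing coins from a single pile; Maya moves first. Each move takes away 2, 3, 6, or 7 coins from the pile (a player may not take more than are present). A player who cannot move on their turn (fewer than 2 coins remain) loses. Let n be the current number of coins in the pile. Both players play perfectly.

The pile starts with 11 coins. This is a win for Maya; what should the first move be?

Work bottom-up. With no move the player to move loses. Otherwise the position is W if at least one move leads to an L position for the opponent, and L if every move leads to a W.
n=0: no move → L
n=1: no move → L
n=2: can move to 0, which is L ⇒ W
n=3: can move to 1, which is L ⇒ W
n=4: can move to 1, which is L ⇒ W
n=5: moves to 3(W), 2(W); every one is W ⇒ L
n=6: can move to 0, which is L ⇒ W
n=7: can move to 5, which is L ⇒ W
n=8: can move to 5, which is L ⇒ W
n=9: moves to 7(W), 6(W), 3(W), 2(W); every one is W ⇒ L
n=10: moves to 8(W), 7(W), 4(W), 3(W); every one is W ⇒ L
n=11: can move to 9, which is L ⇒ W
From 11, the L positions reachable in one move are: 9, 5. Any move reaching one of these is winning.

Remove 2, leaving 9.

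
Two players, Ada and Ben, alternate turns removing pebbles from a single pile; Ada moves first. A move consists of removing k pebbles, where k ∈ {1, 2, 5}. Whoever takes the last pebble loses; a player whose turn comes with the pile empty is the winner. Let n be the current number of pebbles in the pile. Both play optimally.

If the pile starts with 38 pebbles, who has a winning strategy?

Ada wins.

Classify positions by backward induction: terminal positions (no move available) are W. From any other position, the mover wins iff some move reaches an L.
n=0: no move; the opponent has just taken the last pebble and therefore loses → W
n=1: L (sole option 0(W) is W)
n=2: W (go to 1, an L position)
n=3: W (go to 1, an L position)
n=4: L (options 3(W), 2(W) are all W)
n=5: W (go to 4, an L position)
n=6: W (go to 4, an L position)
n=7: L (options 6(W), 5(W), 2(W) are all W)
n=8: W (go to 7, an L position)
n=9: W (go to 7, an L position)
n=10: L (options 9(W), 8(W), 5(W) are all W)
n=11: W (go to 10, an L position)
n=12: W (go to 10, an L position)
n=13: L (options 12(W), 11(W), 8(W) are all W)
n=14: W (go to 13, an L position)
n=15: W (go to 13, an L position)
n=16: L (options 15(W), 14(W), 11(W) are all W)
n=17: W (go to 16, an L position)
n=18: W (go to 16, an L position)
n=19: L (options 18(W), 17(W), 14(W) are all W)
n=20: W (go to 19, an L position)
n=21: W (go to 19, an L position)
n=22: L (options 21(W), 20(W), 17(W) are all W)
n=23: W (go to 22, an L position)
n=24: W (go to 22, an L position)
n=25: L (options 24(W), 23(W), 20(W) are all W)
n=26: W (go to 25, an L position)
n=27: W (go to 25, an L position)
n=28: L (options 27(W), 26(W), 23(W) are all W)
n=29: W (go to 28, an L position)
n=30: W (go to 28, an L position)
n=31: L (options 30(W), 29(W), 26(W) are all W)
n=32: W (go to 31, an L position)
n=33: W (go to 31, an L position)
n=34: L (options 33(W), 32(W), 29(W) are all W)
n=35: W (go to 34, an L position)
n=36: W (go to 34, an L position)
n=37: L (options 36(W), 35(W), 32(W) are all W)
n=38: W (go to 37, an L position)
The starting position 38 is W: Ada should remove 1, leaving 37, handing over an L position.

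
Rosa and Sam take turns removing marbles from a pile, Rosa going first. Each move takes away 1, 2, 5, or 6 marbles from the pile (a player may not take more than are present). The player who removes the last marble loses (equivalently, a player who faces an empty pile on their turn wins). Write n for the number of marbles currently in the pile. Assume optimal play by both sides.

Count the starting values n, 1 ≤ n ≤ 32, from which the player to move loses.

10

Classify positions by backward induction: terminal positions (no move available) are W. From any other position, the mover wins iff some move reaches an L.
n=0: no move; the opponent has just taken the last marble and therefore loses → W
n=1: the only move is to 0(W), a W ⇒ L
n=2: can move to 1, which is L ⇒ W
n=3: can move to 1, which is L ⇒ W
n=4: moves to 3(W), 2(W); every one is W ⇒ L
n=5: can move to 4, which is L ⇒ W
n=6: can move to 4, which is L ⇒ W
n=7: can move to 1, which is L ⇒ W
n=8: moves to 7(W), 6(W), 3(W), 2(W); every one is W ⇒ L
n=9: can move to 8, which is L ⇒ W
n=10: can move to 8, which is L ⇒ W
n=11: moves to 10(W), 9(W), 6(W), 5(W); every one is W ⇒ L
n=12: can move to 11, which is L ⇒ W
n=13: can move to 11, which is L ⇒ W
n=14: can move to 8, which is L ⇒ W
n=15: moves to 14(W), 13(W), 10(W), 9(W); every one is W ⇒ L
n=16: can move to 15, which is L ⇒ W
n=17: can move to 15, which is L ⇒ W
n=18: moves to 17(W), 16(W), 13(W), 12(W); every one is W ⇒ L
n=19: can move to 18, which is L ⇒ W
n=20: can move to 18, which is L ⇒ W
n=21: can move to 15, which is L ⇒ W
n=22: moves to 21(W), 20(W), 17(W), 16(W); every one is W ⇒ L
n=23: can move to 22, which is L ⇒ W
n=24: can move to 22, which is L ⇒ W
n=25: moves to 24(W), 23(W), 20(W), 19(W); every one is W ⇒ L
n=26: can move to 25, which is L ⇒ W
n=27: can move to 25, which is L ⇒ W
n=28: can move to 22, which is L ⇒ W
n=29: moves to 28(W), 27(W), 24(W), 23(W); every one is W ⇒ L
n=30: can move to 29, which is L ⇒ W
n=31: can move to 29, which is L ⇒ W
n=32: moves to 31(W), 30(W), 27(W), 26(W); every one is W ⇒ L
L entries with 1 ≤ n ≤ 32 (the range starts at n=1): n = 1, 4, 8, 11, 15, 18, 22, 25, 29, 32; that makes 10.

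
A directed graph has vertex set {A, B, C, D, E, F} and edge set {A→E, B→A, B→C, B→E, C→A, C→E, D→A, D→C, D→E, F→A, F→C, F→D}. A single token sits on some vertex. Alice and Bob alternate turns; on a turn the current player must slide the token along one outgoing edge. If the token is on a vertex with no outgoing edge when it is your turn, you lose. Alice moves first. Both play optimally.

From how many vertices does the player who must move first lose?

Classify positions by backward induction: terminal positions (no move available) are L. From any other position, the mover wins iff some move reaches an L.
Every edge goes from a vertex to one that appears earlier in the order E, A, C, B, D, F, so processing vertices in that order labels each vertex after all of its successors.
E: no outgoing edge → L
A: W (go to E, an L position)
C: W (go to E, an L position)
B: W (go to E, an L position)
D: W (go to E, an L position)
F: L (options D(W), C(W), A(W) are all W)
The L vertices are E, F; that is 2 in all.

2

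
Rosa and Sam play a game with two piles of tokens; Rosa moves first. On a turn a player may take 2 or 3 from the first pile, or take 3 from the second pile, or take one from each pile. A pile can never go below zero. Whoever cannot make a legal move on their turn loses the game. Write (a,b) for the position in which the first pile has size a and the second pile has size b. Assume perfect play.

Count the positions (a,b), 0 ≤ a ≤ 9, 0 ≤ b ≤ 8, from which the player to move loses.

35

Compute win/loss labels from the base case upward. A position with no move is L. Any other position is W if it can reach an L in one move, else L.
Every move lowers a or b (never raises either), so fill the grid row by row in increasing a, and left to right within a row: each cell's successors are then already labelled.
      b=0  b=1  b=2  b=3  b=4  b=5  b=6  b=7  b=8
a=0:    L    L    L    W    W    W    L    L    L
a=1:    L    W    W    W    L    L    L    W    W
a=2:    W    W    W    L    L    W    W    W    W
a=3:    W    W    W    L    W    W    W    W    W
a=4:    W    L    L    W    W    W    W    L    L
a=5:    L    L    W    W    W    L    L    L    W
a=6:    L    W    W    W    L    L    W    W    W
a=7:    W    W    W    L    L    W    W    W    W
a=8:    W    W    L    L    W    W    W    W    L
a=9:    W    L    L    W    W    W    L    L    L
Cells with no legal move (terminal, hence L): (0,0), (0,1), (0,2), (1,0).
The remaining L cells, each justified by listing all of its moves:
(0,6): only reaches (0,3)(W), which is W → L
(0,7): only reaches (0,4)(W), which is W → L
(0,8): only reaches (0,5)(W), which is W → L
(1,4): only reaches (1,1)(W), (0,3)(W), all W → L
(1,5): only reaches (1,2)(W), (0,4)(W), all W → L
(1,6): only reaches (1,3)(W), (0,5)(W), all W → L
(2,3): only reaches (0,3)(W), (2,0)(W), (1,2)(W), all W → L
(2,4): only reaches (0,4)(W), (2,1)(W), (1,3)(W), all W → L
(3,3): only reaches (1,3)(W), (0,3)(W), (3,0)(W), (2,2)(W), all W → L
(4,1): only reaches (2,1)(W), (1,1)(W), (3,0)(W), all W → L
(4,2): only reaches (2,2)(W), (1,2)(W), (3,1)(W), all W → L
(4,7): only reaches (2,7)(W), (1,7)(W), (4,4)(W), (3,6)(W), all W → L
(4,8): only reaches (2,8)(W), (1,8)(W), (4,5)(W), (3,7)(W), all W → L
(5,0): only reaches (3,0)(W), (2,0)(W), all W → L
(5,1): only reaches (3,1)(W), (2,1)(W), (4,0)(W), all W → L
(5,5): only reaches (3,5)(W), (2,5)(W), (5,2)(W), (4,4)(W), all W → L
(5,6): only reaches (3,6)(W), (2,6)(W), (5,3)(W), (4,5)(W), all W → L
(5,7): only reaches (3,7)(W), (2,7)(W), (5,4)(W), (4,6)(W), all W → L
(6,0): only reaches (4,0)(W), (3,0)(W), all W → L
(6,4): only reaches (4,4)(W), (3,4)(W), (6,1)(W), (5,3)(W), all W → L
(6,5): only reaches (4,5)(W), (3,5)(W), (6,2)(W), (5,4)(W), all W → L
(7,3): only reaches (5,3)(W), (4,3)(W), (7,0)(W), (6,2)(W), all W → L
(7,4): only reaches (5,4)(W), (4,4)(W), (7,1)(W), (6,3)(W), all W → L
(8,2): only reaches (6,2)(W), (5,2)(W), (7,1)(W), all W → L
(8,3): only reaches (6,3)(W), (5,3)(W), (8,0)(W), (7,2)(W), all W → L
(8,8): only reaches (6,8)(W), (5,8)(W), (8,5)(W), (7,7)(W), all W → L
(9,1): only reaches (7,1)(W), (6,1)(W), (8,0)(W), all W → L
(9,2): only reaches (7,2)(W), (6,2)(W), (8,1)(W), all W → L
(9,6): only reaches (7,6)(W), (6,6)(W), (9,3)(W), (8,5)(W), all W → L
(9,7): only reaches (7,7)(W), (6,7)(W), (9,4)(W), (8,6)(W), all W → L
(9,8): only reaches (7,8)(W), (6,8)(W), (9,5)(W), (8,7)(W), all W → L
Every other cell has at least one move into one of the L cells above, so it is W.
L cells per row: a=0: 6, a=1: 4, a=2: 2, a=3: 1, a=4: 4, a=5: 5, a=6: 3, a=7: 2, a=8: 3, a=9: 5; total 35.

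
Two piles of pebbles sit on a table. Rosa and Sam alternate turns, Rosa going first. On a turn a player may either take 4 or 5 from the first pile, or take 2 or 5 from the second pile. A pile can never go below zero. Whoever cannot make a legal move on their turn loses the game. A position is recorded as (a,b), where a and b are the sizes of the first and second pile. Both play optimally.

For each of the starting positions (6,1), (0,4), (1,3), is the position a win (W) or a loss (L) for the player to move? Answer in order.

(6,1): W, (0,4): L, (1,3): W

Classify positions by backward induction: terminal positions (no move available) are L. From any other position, the mover wins iff some move reaches an L.
No move ever increases a pile, so every position that can arise here has a ≤ 6 and b ≤ 4; it is enough to label the cells with 0 ≤ a ≤ 6 and 0 ≤ b ≤ 4.
Every move lowers a or b (never raises either), so fill the grid row by row in increasing a, and left to right within a row: each cell's successors are then already labelled.
      b=0  b=1  b=2  b=3  b=4
a=0:    L    L    W    W    L
a=1:    L    L    W    W    L
a=2:    L    L    W    W    L
a=3:    L    L    W    W    L
a=4:    W    W    L    L    W
a=5:    W    W    L    L    W
a=6:    W    W    L    L    W
Cells with no legal move (terminal, hence L): (0,0), (0,1), (1,0), (1,1), (2,0), (2,1), (3,0), (3,1).
The remaining L cells, each justified by listing all of its moves:
(0,4): the only move is to (0,2)(W), a W ⇒ L
(1,4): the only move is to (1,2)(W), a W ⇒ L
(2,4): the only move is to (2,2)(W), a W ⇒ L
(3,4): the only move is to (3,2)(W), a W ⇒ L
(4,2): moves to (0,2)(W), (4,0)(W); every one is W ⇒ L
(4,3): moves to (0,3)(W), (4,1)(W); every one is W ⇒ L
(5,2): moves to (1,2)(W), (0,2)(W), (5,0)(W); every one is W ⇒ L
(5,3): moves to (1,3)(W), (0,3)(W), (5,1)(W); every one is W ⇒ L
(6,2): moves to (2,2)(W), (1,2)(W), (6,0)(W); every one is W ⇒ L
(6,3): moves to (2,3)(W), (1,3)(W), (6,1)(W); every one is W ⇒ L
Every other cell has at least one move into one of the L cells above, so it is W.
(6,1): the move to (2,1) reaches an L cell, so W
(0,4): one of the L cells justified above, so L
(1,3): the move to (1,1) reaches an L cell, so W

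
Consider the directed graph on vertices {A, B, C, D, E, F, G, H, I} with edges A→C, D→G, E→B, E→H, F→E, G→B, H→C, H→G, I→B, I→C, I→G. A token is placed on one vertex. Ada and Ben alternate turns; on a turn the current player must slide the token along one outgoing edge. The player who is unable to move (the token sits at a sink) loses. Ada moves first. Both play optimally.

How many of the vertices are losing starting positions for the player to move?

4

Build the W/L table. Terminal = L. A non-terminal position is W if it has a move to some L; otherwise it is L.
Every edge goes from a vertex to one that appears earlier in the order B, C, G, H, D, A, I, E, F, so processing vertices in that order labels each vertex after all of its successors.
B: no outgoing edge → L
C: no outgoing edge → L
G: W (go to B, an L position)
H: W (go to C, an L position)
D: L (sole option G(W) is W)
A: W (go to C, an L position)
I: W (go to C, an L position)
E: W (go to B, an L position)
F: L (sole option E(W) is W)
The L vertices are B, C, D, F; that is 4 in all.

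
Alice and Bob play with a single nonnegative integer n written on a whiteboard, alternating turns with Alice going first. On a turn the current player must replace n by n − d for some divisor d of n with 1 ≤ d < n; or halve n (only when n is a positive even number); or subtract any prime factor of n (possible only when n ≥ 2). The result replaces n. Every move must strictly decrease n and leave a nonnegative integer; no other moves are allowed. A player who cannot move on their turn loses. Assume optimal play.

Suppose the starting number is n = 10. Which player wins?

Classify positions by backward induction: terminal positions (no move available) are L. From any other position, the mover wins iff some move reaches an L.
n=0: no move → L
n=1: no move → L
n=2: →0(L), so W
n=3: →0(L), so W
n=4: →2(W), 3(W) — all W, so L
n=5: →0(L), so W
n=6: →4(L), so W
n=7: →0(L), so W
n=8: →4(L), so W
n=9: →6(W), 8(W) — all W, so L
n=10: →9(L), so W
From 10 Alice can move to 9, reaching an L position.

Alice wins.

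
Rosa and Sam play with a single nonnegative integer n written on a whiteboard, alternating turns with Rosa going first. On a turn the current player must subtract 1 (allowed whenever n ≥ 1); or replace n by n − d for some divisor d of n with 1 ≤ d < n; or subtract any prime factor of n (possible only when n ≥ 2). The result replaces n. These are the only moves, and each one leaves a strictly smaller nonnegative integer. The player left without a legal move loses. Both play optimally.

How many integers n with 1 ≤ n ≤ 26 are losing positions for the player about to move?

5

Positions with no move are L. A position that does have a move is losing for the player to move precisely when every available move leads to a winning position for the opponent. Fill in the labels:
n=0: no move → L
n=1: W (go to 0, an L position)
n=2: W (go to 0, an L position)
n=3: W (go to 0, an L position)
n=4: L (options 2(W), 3(W) are all W)
n=5: W (go to 0, an L position)
n=6: W (go to 4, an L position)
n=7: W (go to 0, an L position)
n=8: W (go to 4, an L position)
n=9: L (options 6(W), 8(W) are all W)
n=10: W (go to 9, an L position)
n=11: W (go to 0, an L position)
n=12: W (go to 9, an L position)
n=13: W (go to 0, an L position)
n=14: L (options 7(W), 12(W), 13(W) are all W)
n=15: W (go to 14, an L position)
n=16: W (go to 14, an L position)
n=17: W (go to 0, an L position)
n=18: W (go to 9, an L position)
n=19: W (go to 0, an L position)
n=20: L (options 10(W), 15(W), 16(W), 18(W), 19(W) are all W)
n=21: W (go to 14, an L position)
n=22: W (go to 20, an L position)
n=23: W (go to 0, an L position)
n=24: W (go to 20, an L position)
n=25: W (go to 20, an L position)
n=26: L (options 13(W), 24(W), 25(W) are all W)
L entries with 1 ≤ n ≤ 26 (n=0 is outside the asked range and is not counted): n = 4, 9, 14, 20, 26; that makes 5.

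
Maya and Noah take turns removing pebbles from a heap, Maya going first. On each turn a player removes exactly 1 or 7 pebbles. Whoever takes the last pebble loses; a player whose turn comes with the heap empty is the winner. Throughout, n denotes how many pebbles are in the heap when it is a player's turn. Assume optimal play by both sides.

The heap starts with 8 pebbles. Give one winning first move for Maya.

Remove 1, leaving 7.

Compute win/loss labels from the base case upward. A position with no move is W. Any other position is W if it can reach an L in one move, else L.
n=0: no move; the opponent has just taken the last pebble and therefore loses → W
n=1: the only move is to 0(W), a W ⇒ L
n=2: can move to 1, which is L ⇒ W
n=3: the only move is to 2(W), a W ⇒ L
n=4: can move to 3, which is L ⇒ W
n=5: the only move is to 4(W), a W ⇒ L
n=6: can move to 5, which is L ⇒ W
n=7: moves to 6(W), 0(W); every one is W ⇒ L
n=8: can move to 7, which is L ⇒ W
From 8, the L positions reachable in one move are: 7, 1. Any move reaching one of these is winning.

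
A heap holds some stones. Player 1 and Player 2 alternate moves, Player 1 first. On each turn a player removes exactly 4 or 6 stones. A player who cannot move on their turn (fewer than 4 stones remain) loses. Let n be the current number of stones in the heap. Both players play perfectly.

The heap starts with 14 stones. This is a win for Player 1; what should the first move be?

Remove 4, leaving 10.

Label each position W (a win for the player to move) or L (a loss). A position with no legal move is L; any other position is W exactly when some move reaches an L, and L when every move reaches a W.
n=0: no move → L
n=1: no move → L
n=2: no move → L
n=3: no move → L
n=4: can move to 0, which is L ⇒ W
n=5: can move to 1, which is L ⇒ W
n=6: can move to 2, which is L ⇒ W
n=7: can move to 3, which is L ⇒ W
n=8: can move to 2, which is L ⇒ W
n=9: can move to 3, which is L ⇒ W
n=10: moves to 6(W), 4(W); every one is W ⇒ L
n=11: moves to 7(W), 5(W); every one is W ⇒ L
n=12: moves to 8(W), 6(W); every one is W ⇒ L
n=13: moves to 9(W), 7(W); every one is W ⇒ L
n=14: can move to 10, which is L ⇒ W
From 14, the L positions reachable in one move are: 10.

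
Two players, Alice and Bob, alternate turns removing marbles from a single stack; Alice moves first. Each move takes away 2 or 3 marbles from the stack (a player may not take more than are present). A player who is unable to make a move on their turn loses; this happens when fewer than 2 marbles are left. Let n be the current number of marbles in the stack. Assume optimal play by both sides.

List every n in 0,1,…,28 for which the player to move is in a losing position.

Work bottom-up. With no move the player to move loses. Otherwise the position is W if at least one move leads to an L position for the opponent, and L if every move leads to a W.
n=0: no move → L
n=1: no move → L
n=2: →0(L), so W
n=3: →1(L), so W
n=4: →1(L), so W
n=5: →3(W), 2(W) — all W, so L
n=6: →4(W), 3(W) — all W, so L
n=7: →5(L), so W
n=8: →6(L), so W
n=9: →6(L), so W
n=10: →8(W), 7(W) — all W, so L
n=11: →9(W), 8(W) — all W, so L
n=12: →10(L), so W
n=13: →11(L), so W
n=14: →11(L), so W
n=15: →13(W), 12(W) — all W, so L
n=16: →14(W), 13(W) — all W, so L
n=17: →15(L), so W
n=18: →16(L), so W
n=19: →16(L), so W
n=20: →18(W), 17(W) — all W, so L
n=21: →19(W), 18(W) — all W, so L
n=22: →20(L), so W
n=23: →21(L), so W
n=24: →21(L), so W
n=25: →23(W), 22(W) — all W, so L
n=26: →24(W), 23(W) — all W, so L
n=27: →25(L), so W
n=28: →26(L), so W
The losing starting values of n are exactly the entries labelled L in this table (12 of them).

0, 1, 5, 6, 10, 11, 15, 16, 20, 21, 25, 26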